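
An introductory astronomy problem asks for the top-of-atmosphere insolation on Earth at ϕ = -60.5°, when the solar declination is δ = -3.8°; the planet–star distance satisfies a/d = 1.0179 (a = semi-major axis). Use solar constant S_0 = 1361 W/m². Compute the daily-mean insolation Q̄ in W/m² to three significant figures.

cos h₀ = −tan(-60.5°) tan(-3.800°) = -0.1174, h₀ = 1.6885 rad.
Bracket: h₀ sin ϕ sin δ + cos ϕ cos δ sin h₀ = 1.6885×-0.87036×-0.06627 + 0.49242×0.99780×0.99309 = 0.097391 + 0.487942 = 0.585333.
Inverse-square distance factor (a/d)² = 1.0179² = 1.036120.
Q̄ = (S_0/π) × 1.036120 × [bracket] = (1361/π) × 1.036120 × 0.585333 = 262.7 W/m².

Q̄ ≈ 263 W/m²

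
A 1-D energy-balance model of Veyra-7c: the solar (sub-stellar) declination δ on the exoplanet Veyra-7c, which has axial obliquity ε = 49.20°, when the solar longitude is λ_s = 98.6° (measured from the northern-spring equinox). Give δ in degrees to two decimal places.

δ = +48.46°

sin δ = sin ε · sin λ_s = sin 49.20° × sin 98.6° = 0.748484.
δ = arcsin(0.748484) = +48.46°.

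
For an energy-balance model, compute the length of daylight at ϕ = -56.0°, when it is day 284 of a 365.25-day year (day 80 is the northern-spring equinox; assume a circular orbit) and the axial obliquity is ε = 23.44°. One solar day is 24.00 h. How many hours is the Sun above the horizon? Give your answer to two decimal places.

13.65 h

Solar longitude: L_s = 360° × (284 − 80)/365.25 = 201.068°.
sin δ = sin 23.44° × sin 201.068° = -0.14299, so δ = -8.221°.
cos h₀ = −tan ϕ · tan δ = −tan(-56.0°) × tan(-8.221°) = -0.2142, so h₀ = 1.7867 rad = 102.37°.
Daylight = 2h₀/(2π) × 24.00 h = (1.7867/π) × 24.00 = 13.65 h.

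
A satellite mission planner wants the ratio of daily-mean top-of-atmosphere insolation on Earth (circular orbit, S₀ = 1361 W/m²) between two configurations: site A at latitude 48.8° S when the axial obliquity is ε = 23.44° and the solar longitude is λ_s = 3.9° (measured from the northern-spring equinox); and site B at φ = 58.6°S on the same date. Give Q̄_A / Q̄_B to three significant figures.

— Configuration A (φ=-48.8°):
Solar declination: sin δ = sin ε · sin λ_s = sin 23.44° × sin 3.9° = 0.02706, so δ = +1.550°.
cos H₀ = −tan(-48.8°) tan(+1.550°) = 0.0309, H₀ = 1.5399 rad.
Bracket: H₀ sin φ sin δ + cos φ cos δ sin H₀ = 1.5399×-0.75241×0.02706 + 0.65869×0.99963×0.99952 = -0.031353 + 0.658130 = 0.626777.
Q̄ = (S₀/π) × [bracket] = (1361/π) × 0.626777 = 271.53 W/m².
— Configuration B (φ=-58.6°):
cos H₀ = −tan(-58.6°) tan(+1.550°) = 0.0443, H₀ = 1.5264 rad.
Bracket: H₀ sin φ sin δ + cos φ cos δ sin H₀ = 1.5264×-0.85355×0.02706 + 0.52101×0.99963×0.99902 = -0.035255 + 0.520307 = 0.485052.
Q̄ = (S₀/π) × [bracket] = (1361/π) × 0.485052 = 210.13 W/m².
Ratio Q̄_A / Q̄_B = 271.53 / 210.13 = 1.292.

Q̄_A / Q̄_B ≈ 1.29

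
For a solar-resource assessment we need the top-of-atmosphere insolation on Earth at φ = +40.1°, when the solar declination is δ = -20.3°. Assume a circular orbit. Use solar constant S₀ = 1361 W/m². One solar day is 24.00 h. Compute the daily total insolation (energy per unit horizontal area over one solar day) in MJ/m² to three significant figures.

15.0 MJ/m²

cos H₀ = −tan(+40.1°) tan(-20.300°) = 0.3115, H₀ = 1.2540 rad.
Bracket: H₀ sin φ sin δ + cos φ cos δ sin H₀ = 1.2540×0.64412×-0.34694 + 0.76492×0.93789×0.95025 = -0.280233 + 0.681720 = 0.401487.
Q̄ = (S₀/π) × [bracket] = (1361/π) × 0.401487 = 173.93 W/m².
Daily total = Q̄ × 24.00 h × 3600 s/h = 173.93 × 24.00 × 3600 / 10⁶ = 15.03 MJ/m².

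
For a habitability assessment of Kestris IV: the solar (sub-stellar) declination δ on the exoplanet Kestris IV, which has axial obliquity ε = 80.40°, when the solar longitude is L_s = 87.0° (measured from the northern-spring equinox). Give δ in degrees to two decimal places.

sin δ = sin ε · sin L_s = sin 80.40° × sin 87.0° = 0.984645.
δ = arcsin(0.984645) = +79.95°.

δ = +79.95°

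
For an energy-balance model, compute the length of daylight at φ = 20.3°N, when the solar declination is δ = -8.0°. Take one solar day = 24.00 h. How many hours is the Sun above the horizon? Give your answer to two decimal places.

11.60 h

cos H₀ = −tan φ · tan δ = −tan(+20.3°) × tan(-8.000°) = 0.0520, so H₀ = 1.5188 rad = 87.02°.
Daylight = 2H₀/(2π) × 24.00 h = (1.5188/π) × 24.00 = 11.60 h.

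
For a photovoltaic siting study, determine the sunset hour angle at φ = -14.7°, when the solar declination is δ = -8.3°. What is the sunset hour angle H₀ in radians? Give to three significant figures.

H₀ = 1.61 rad

cos H₀ = −tan φ · tan δ = −tan(-14.7°) × tan(-8.300°) = -0.0383, so H₀ = 1.6091 rad = 92.19°.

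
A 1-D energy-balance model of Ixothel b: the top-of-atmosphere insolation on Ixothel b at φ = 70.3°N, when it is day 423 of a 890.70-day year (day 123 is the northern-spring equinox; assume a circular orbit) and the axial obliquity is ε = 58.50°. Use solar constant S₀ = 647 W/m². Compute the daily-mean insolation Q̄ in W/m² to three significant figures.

Q̄ ≈ 444 W/m²

Solar longitude: λ_s = 360° × (423 − 123)/890.70 = 121.253°.
sin δ = sin 58.50° × sin 121.253° = 0.72891, so δ = +46.795°.
cos H₀ = −tan(+70.3°) tan(+46.795°) = -2.9736 ≤ −1 ⇒ polar day, H₀ = π.
Bracket: H₀ sin φ sin δ + cos φ cos δ sin H₀ = 3.1416×0.94147×0.72891 + 0.33710×0.68461×0.00000 = 2.155913 + 0.000000 = 2.155913.
Q̄ = (S₀/π) × [bracket] = (647/π) × 2.155913 = 444.0 W/m².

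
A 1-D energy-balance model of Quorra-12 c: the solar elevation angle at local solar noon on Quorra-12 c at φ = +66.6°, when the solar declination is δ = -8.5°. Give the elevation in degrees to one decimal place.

14.9°

At local noon the hour angle is zero, so the zenith angle equals |φ − δ| = |+66.6° − (-8.500°)| = 75.100°.
Elevation = 90° − 75.100° = 14.9°.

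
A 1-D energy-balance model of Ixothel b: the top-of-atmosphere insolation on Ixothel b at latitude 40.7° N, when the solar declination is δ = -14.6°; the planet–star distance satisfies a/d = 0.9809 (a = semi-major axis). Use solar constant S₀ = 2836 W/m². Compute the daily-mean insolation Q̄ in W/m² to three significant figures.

Q̄ ≈ 429 W/m²

cos H₀ = −tan(+40.7°) tan(-14.600°) = 0.2240, H₀ = 1.3448 rad.
Bracket: H₀ sin φ sin δ + cos φ cos δ sin H₀ = 1.3448×0.65210×-0.25207 + 0.75813×0.96771×0.97458 = -0.221051 + 0.715001 = 0.493950.
Inverse-square distance factor (a/d)² = 0.9809² = 0.962165.
Q̄ = (S₀/π) × 0.962165 × [bracket] = (2836/π) × 0.962165 × 0.493950 = 429.0 W/m².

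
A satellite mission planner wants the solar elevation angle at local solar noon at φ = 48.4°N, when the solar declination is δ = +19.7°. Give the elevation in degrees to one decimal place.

61.3°

At local noon the hour angle is zero, so the zenith angle equals |φ − δ| = |+48.4° − (+19.700°)| = 28.700°.
Elevation = 90° − 28.700° = 61.3°.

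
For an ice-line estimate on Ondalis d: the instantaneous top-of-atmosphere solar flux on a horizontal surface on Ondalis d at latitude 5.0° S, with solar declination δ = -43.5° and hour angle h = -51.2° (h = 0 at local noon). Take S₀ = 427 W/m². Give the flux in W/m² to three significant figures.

219 W/m²

cos θ_z = sin φ sin δ + cos φ cos δ cos h = 0.059994 + 0.452793 = 0.512787.
Flux = S₀ · cos θ_z = 427 × 0.512787 = 219.0 W/m².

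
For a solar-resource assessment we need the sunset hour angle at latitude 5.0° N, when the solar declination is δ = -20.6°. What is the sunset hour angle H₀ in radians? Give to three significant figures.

cos H₀ = −tan φ · tan δ = −tan(+5.0°) × tan(-20.600°) = 0.0329, so H₀ = 1.5379 rad = 88.12°.

H₀ = 1.54 rad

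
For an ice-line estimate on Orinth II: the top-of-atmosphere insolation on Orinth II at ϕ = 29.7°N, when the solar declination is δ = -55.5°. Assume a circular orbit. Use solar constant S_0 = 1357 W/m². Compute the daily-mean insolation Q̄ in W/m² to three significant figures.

cos h₀ = −tan(+29.7°) tan(-55.500°) = 0.8299, h₀ = 0.5918 rad.
Bracket: h₀ sin ϕ sin δ + cos ϕ cos δ sin h₀ = 0.5918×0.49546×-0.82413 + 0.86863×0.56641×0.55788 = -0.241646 + 0.274477 = 0.032831.
Q̄ = (S_0/π) × [bracket] = (1357/π) × 0.032831 = 14.18 W/m².

Q̄ ≈ 14.2 W/m²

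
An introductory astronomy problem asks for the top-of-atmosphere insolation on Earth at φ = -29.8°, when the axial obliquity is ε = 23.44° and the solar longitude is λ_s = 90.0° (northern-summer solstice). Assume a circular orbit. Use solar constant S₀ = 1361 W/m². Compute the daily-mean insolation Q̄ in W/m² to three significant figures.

Solar declination: sin δ = sin ε · sin λ_s = sin 23.44° × sin 90.0° = 0.39779, so δ = +23.440°.
cos H₀ = −tan(-29.8°) tan(+23.440°) = 0.2483, H₀ = 1.3199 rad.
Bracket: H₀ sin φ sin δ + cos φ cos δ sin H₀ = 1.3199×-0.49697×0.39779 + 0.86777×0.91748×0.96868 = -0.260931 + 0.771226 = 0.510295.
Q̄ = (S₀/π) × [bracket] = (1361/π) × 0.510295 = 221.1 W/m².

Q̄ ≈ 221 W/m²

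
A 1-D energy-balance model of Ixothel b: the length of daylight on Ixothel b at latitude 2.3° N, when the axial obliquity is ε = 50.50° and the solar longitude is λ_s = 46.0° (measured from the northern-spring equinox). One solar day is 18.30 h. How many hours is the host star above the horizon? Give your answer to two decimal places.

Solar declination: sin δ = sin ε · sin λ_s = sin 50.50° × sin 46.0° = 0.55506, so δ = +33.715°.
cos H₀ = −tan φ · tan δ = −tan(+2.3°) × tan(+33.715°) = -0.0268, so H₀ = 1.5976 rad = 91.54°.
Daylight = 2H₀/(2π) × 18.30 h = (1.5976/π) × 18.30 = 9.31 h.

9.31 h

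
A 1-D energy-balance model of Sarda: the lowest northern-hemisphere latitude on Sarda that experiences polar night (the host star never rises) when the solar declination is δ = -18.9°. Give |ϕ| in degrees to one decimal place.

Polar night requires cos h₀ = −tan ϕ tan δ ≥ 1, i.e. tan ϕ tan δ ≤ −1.
The boundary is |tan ϕ| · |tan δ| = 1, so |ϕ| = 90° − |δ| = 90° − 18.9° = 71.1° in the northern hemisphere.

|ϕ| = 71.1°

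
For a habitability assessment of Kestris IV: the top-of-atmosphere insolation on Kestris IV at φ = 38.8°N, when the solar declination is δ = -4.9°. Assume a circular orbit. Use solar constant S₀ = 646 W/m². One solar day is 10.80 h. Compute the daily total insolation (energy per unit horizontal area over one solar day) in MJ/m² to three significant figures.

5.55 MJ/m²

cos H₀ = −tan(+38.8°) tan(-4.900°) = 0.0689, H₀ = 1.5018 rad.
Bracket: H₀ sin φ sin δ + cos φ cos δ sin H₀ = 1.5018×0.62660×-0.08542 + 0.77934×0.99635×0.99762 = -0.080383 + 0.774647 = 0.694264.
Q̄ = (S₀/π) × [bracket] = (646/π) × 0.694264 = 142.76 W/m².
Daily total = Q̄ × 10.80 h × 3600 s/h = 142.76 × 10.80 × 3600 / 10⁶ = 5.551 MJ/m².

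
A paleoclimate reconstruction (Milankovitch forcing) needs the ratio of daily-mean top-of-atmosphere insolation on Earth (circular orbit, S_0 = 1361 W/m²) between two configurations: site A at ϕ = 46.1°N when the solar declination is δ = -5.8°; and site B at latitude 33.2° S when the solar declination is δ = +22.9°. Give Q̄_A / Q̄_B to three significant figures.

— Configuration A (ϕ=+46.1°):
cos h₀ = −tan(+46.1°) tan(-5.800°) = 0.1056, h₀ = 1.4650 rad.
Bracket: h₀ sin ϕ sin δ + cos ϕ cos δ sin h₀ = 1.4650×0.72055×-0.10106 + 0.69340×0.99488×0.99441 = -0.106680 + 0.685994 = 0.579314.
Q̄ = (S_0/π) × [bracket] = (1361/π) × 0.579314 = 250.97 W/m².
— Configuration B (ϕ=-33.2°):
cos h₀ = −tan(-33.2°) tan(+22.900°) = 0.2764, h₀ = 1.2907 rad.
Bracket: h₀ sin ϕ sin δ + cos ϕ cos δ sin h₀ = 1.2907×-0.54756×0.38912 + 0.83676×0.92119×0.96104 = -0.275005 + 0.740784 = 0.465779.
Q̄ = (S_0/π) × [bracket] = (1361/π) × 0.465779 = 201.78 W/m².
Ratio Q̄_A / Q̄_B = 250.97 / 201.78 = 1.244.

Q̄_A / Q̄_B ≈ 1.24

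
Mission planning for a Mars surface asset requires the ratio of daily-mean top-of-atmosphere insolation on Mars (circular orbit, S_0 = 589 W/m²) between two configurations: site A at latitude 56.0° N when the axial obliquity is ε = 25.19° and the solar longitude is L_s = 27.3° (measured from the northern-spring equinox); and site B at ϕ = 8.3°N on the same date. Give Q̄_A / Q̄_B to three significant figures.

Q̄_A / Q̄_B ≈ 0.814

— Configuration A (ϕ=+56.0°):
Solar declination: sin δ = sin ε · sin L_s = sin 25.19° × sin 27.3° = 0.19521, so δ = +11.257°.
cos h₀ = −tan(+56.0°) tan(+11.257°) = -0.2951, h₀ = 1.8703 rad.
Bracket: h₀ sin ϕ sin δ + cos ϕ cos δ sin h₀ = 1.8703×0.82904×0.19521 + 0.55919×0.98076×0.95547 = 0.302684 + 0.524010 = 0.826694.
Q̄ = (S_0/π) × [bracket] = (589/π) × 0.826694 = 154.99 W/m².
— Configuration B (ϕ=+8.3°):
cos h₀ = −tan(+8.3°) tan(+11.257°) = -0.0290, h₀ = 1.5998 rad.
Bracket: h₀ sin ϕ sin δ + cos ϕ cos δ sin h₀ = 1.5998×0.14436×0.19521 + 0.98953×0.98076×0.99958 = 0.045083 + 0.970084 = 1.015167.
Q̄ = (S_0/π) × [bracket] = (589/π) × 1.015167 = 190.33 W/m².
Ratio Q̄_A / Q̄_B = 154.99 / 190.33 = 0.8143.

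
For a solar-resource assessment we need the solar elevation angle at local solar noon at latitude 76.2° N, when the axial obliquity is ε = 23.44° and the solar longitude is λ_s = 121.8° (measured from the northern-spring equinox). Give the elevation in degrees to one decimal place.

33.6°

Solar declination: sin δ = sin ε · sin λ_s = sin 23.44° × sin 121.8° = 0.33808, so δ = +19.760°.
At local noon the hour angle is zero, so the zenith angle equals |φ − δ| = |+76.2° − (+19.760°)| = 56.440°.
Elevation = 90° − 56.440° = 33.6°.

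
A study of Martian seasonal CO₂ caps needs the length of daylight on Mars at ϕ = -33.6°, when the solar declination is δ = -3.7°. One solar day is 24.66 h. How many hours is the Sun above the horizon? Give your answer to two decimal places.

12.67 h

cos h₀ = −tan ϕ · tan δ = −tan(-33.6°) × tan(-3.700°) = -0.0430, so h₀ = 1.6138 rad = 92.46°.
Daylight = 2h₀/(2π) × 24.66 h = (1.6138/π) × 24.66 = 12.67 h.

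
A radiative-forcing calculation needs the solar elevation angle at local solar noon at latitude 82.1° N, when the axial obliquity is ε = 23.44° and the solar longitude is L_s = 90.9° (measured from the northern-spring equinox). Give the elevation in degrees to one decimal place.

31.3°

Solar declination: sin δ = sin ε · sin L_s = sin 23.44° × sin 90.9° = 0.39774, so δ = +23.437°.
At local noon the hour angle is zero, so the zenith angle equals |ϕ − δ| = |+82.1° − (+23.437°)| = 58.663°.
Elevation = 90° − 58.663° = 31.3°.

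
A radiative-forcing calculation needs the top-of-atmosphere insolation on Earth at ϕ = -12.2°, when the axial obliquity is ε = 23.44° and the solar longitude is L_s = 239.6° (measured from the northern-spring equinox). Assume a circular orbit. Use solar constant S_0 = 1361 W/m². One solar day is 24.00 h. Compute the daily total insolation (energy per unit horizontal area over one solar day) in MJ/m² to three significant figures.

38.7 MJ/m²

Solar declination: sin δ = sin ε · sin L_s = sin 23.44° × sin 239.6° = -0.34310, so δ = -20.066°.
cos h₀ = −tan(-12.2°) tan(-20.066°) = -0.0790, h₀ = 1.6499 rad.
Bracket: h₀ sin ϕ sin δ + cos ϕ cos δ sin h₀ = 1.6499×-0.21132×-0.34310 + 0.97742×0.93930×0.99688 = 0.119624 + 0.915226 = 1.034850.
Q̄ = (S_0/π) × [bracket] = (1361/π) × 1.034850 = 448.32 W/m².
Daily total = Q̄ × 24.00 h × 3600 s/h = 448.32 × 24.00 × 3600 / 10⁶ = 38.73 MJ/m².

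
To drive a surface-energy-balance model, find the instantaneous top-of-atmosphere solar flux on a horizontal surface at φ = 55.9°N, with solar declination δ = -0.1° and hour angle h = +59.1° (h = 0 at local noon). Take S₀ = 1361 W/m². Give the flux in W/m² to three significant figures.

cos θ_z = sin φ sin δ + cos φ cos δ cos h = -0.001445 + 0.287911 = 0.286466.
Flux = S₀ · cos θ_z = 1361 × 0.286466 = 389.9 W/m².

390 W/m²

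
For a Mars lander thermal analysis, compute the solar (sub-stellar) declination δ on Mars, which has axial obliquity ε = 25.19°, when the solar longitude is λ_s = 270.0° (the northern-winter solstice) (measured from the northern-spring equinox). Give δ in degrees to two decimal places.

sin δ = sin ε · sin λ_s = sin 25.19° × sin 270.0° = -0.425621.
δ = arcsin(-0.425621) = -25.19°.

δ = -25.19°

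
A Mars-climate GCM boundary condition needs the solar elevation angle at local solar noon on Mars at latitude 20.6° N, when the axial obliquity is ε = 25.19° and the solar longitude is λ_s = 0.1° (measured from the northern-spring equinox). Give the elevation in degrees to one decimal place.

69.4°

Solar declination: sin δ = sin ε · sin λ_s = sin 25.19° × sin 0.1° = 0.00074, so δ = +0.043°.
At local noon the hour angle is zero, so the zenith angle equals |φ − δ| = |+20.6° − (+0.043°)| = 20.557°.
Elevation = 90° − 20.557° = 69.4°.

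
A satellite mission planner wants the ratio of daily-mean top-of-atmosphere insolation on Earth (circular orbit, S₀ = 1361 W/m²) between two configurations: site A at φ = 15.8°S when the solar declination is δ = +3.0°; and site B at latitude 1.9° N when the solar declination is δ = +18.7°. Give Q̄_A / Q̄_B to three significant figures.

Q̄_A / Q̄_B ≈ 0.974

— Configuration A (φ=-15.8°):
cos H₀ = −tan(-15.8°) tan(+3.000°) = 0.0148, H₀ = 1.5560 rad.
Bracket: H₀ sin φ sin δ + cos φ cos δ sin H₀ = 1.5560×-0.27228×0.05234 + 0.96222×0.99863×0.99989 = -0.022175 + 0.960796 = 0.938621.
Q̄ = (S₀/π) × [bracket] = (1361/π) × 0.938621 = 406.63 W/m².
— Configuration B (φ=+1.9°):
cos H₀ = −tan(+1.9°) tan(+18.700°) = -0.0112, H₀ = 1.5820 rad.
Bracket: H₀ sin φ sin δ + cos φ cos δ sin H₀ = 1.5820×0.03316×0.32061 + 0.99945×0.94721×0.99994 = 0.016819 + 0.946632 = 0.963451.
Q̄ = (S₀/π) × [bracket] = (1361/π) × 0.963451 = 417.39 W/m².
Ratio Q̄_A / Q̄_B = 406.63 / 417.39 = 0.9742.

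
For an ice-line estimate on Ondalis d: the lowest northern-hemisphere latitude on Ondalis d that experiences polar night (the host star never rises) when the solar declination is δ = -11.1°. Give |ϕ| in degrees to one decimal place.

|ϕ| = 78.9°

Polar night requires cos h₀ = −tan ϕ tan δ ≥ 1, i.e. tan ϕ tan δ ≤ −1.
The boundary is |tan ϕ| · |tan δ| = 1, so |ϕ| = 90° − |δ| = 90° − 11.1° = 78.9° in the northern hemisphere.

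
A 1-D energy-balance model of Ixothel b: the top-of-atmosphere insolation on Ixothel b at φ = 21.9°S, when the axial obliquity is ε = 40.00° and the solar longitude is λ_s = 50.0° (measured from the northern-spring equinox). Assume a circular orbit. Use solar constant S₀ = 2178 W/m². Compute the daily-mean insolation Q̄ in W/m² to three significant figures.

Solar declination: sin δ = sin ε · sin λ_s = sin 40.00° × sin 50.0° = 0.49240, so δ = +29.499°.
cos H₀ = −tan(-21.9°) tan(+29.499°) = 0.2274, H₀ = 1.3414 rad.
Bracket: H₀ sin φ sin δ + cos φ cos δ sin H₀ = 1.3414×-0.37299×0.49240 + 0.92784×0.87037×0.97380 = -0.246362 + 0.786406 = 0.540044.
Q̄ = (S₀/π) × [bracket] = (2178/π) × 0.540044 = 374.4 W/m².

Q̄ ≈ 374 W/m²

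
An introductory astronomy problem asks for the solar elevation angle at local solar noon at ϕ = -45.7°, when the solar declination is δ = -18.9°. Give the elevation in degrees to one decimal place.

At local noon the hour angle is zero, so the zenith angle equals |ϕ − δ| = |-45.7° − (-18.900°)| = 26.800°.
Elevation = 90° − 26.800° = 63.2°.

63.2°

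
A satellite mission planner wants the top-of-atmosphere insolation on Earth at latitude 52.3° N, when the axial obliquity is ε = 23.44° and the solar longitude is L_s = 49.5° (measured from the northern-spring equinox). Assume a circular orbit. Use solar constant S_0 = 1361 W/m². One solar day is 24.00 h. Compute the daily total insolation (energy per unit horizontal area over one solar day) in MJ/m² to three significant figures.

37.8 MJ/m²

Solar declination: sin δ = sin ε · sin L_s = sin 23.44° × sin 49.5° = 0.30248, so δ = +17.607°.
cos h₀ = −tan(+52.3°) tan(+17.607°) = -0.4106, h₀ = 1.9939 rad.
Bracket: h₀ sin ϕ sin δ + cos ϕ cos δ sin h₀ = 1.9939×0.79122×0.30248 + 0.61153×0.95316×0.91182 = 0.477197 + 0.531487 = 1.008684.
Q̄ = (S_0/π) × [bracket] = (1361/π) × 1.008684 = 436.98 W/m².
Daily total = Q̄ × 24.00 h × 3600 s/h = 436.98 × 24.00 × 3600 / 10⁶ = 37.76 MJ/m².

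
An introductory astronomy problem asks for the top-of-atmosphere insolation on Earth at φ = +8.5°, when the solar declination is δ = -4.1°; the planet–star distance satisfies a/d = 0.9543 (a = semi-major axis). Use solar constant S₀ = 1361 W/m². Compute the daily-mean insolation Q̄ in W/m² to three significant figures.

cos H₀ = −tan(+8.5°) tan(-4.100°) = 0.0107, H₀ = 1.5601 rad.
Bracket: H₀ sin φ sin δ + cos φ cos δ sin H₀ = 1.5601×0.14781×-0.07150 + 0.98902×0.99744×0.99994 = -0.016488 + 0.986429 = 0.969941.
Inverse-square distance factor (a/d)² = 0.9543² = 0.910688.
Q̄ = (S₀/π) × 0.910688 × [bracket] = (1361/π) × 0.910688 × 0.969941 = 382.7 W/m².

Q̄ ≈ 383 W/m²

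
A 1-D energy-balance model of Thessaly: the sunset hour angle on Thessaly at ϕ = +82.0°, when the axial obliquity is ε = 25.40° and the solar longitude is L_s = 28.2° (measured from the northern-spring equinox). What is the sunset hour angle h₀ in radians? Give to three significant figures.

h₀ = 3.14 rad

Solar declination: sin δ = sin ε · sin L_s = sin 25.40° × sin 28.2° = 0.20269, so δ = +11.695°.
Sunrise equation: cos h₀ = −tan ϕ · tan δ = -1.4728 ≤ −1, so the host star never sets (polar day) and h₀ = π.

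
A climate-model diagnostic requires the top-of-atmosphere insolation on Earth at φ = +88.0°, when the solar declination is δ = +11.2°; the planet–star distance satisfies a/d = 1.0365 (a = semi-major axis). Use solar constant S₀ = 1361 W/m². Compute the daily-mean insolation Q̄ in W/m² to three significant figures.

Q̄ ≈ 284 W/m²

cos H₀ = −tan(+88.0°) tan(+11.200°) = -5.6701 ≤ −1 ⇒ polar day, H₀ = π.
Bracket: H₀ sin φ sin δ + cos φ cos δ sin H₀ = 3.1416×0.99939×0.19423 + 0.03490×0.98096×0.00000 = 0.609821 + 0.000000 = 0.609821.
Inverse-square distance factor (a/d)² = 1.0365² = 1.074332.
Q̄ = (S₀/π) × 1.074332 × [bracket] = (1361/π) × 1.074332 × 0.609821 = 283.8 W/m².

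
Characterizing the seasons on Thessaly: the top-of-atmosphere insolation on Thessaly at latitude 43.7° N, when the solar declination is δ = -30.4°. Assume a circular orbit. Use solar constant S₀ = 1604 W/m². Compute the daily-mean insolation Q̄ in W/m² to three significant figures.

Q̄ ≈ 89.5 W/m²

cos H₀ = −tan(+43.7°) tan(-30.400°) = 0.5607, H₀ = 0.9756 rad.
Bracket: H₀ sin φ sin δ + cos φ cos δ sin H₀ = 0.9756×0.69088×-0.50603 + 0.72297×0.86251×0.82805 = -0.341076 + 0.516346 = 0.175270.
Q̄ = (S₀/π) × [bracket] = (1604/π) × 0.175270 = 89.49 W/m².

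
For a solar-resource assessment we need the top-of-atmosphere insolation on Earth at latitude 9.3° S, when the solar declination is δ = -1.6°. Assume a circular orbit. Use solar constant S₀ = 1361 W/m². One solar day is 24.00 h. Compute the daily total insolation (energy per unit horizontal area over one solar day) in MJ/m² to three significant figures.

37.2 MJ/m²

cos H₀ = −tan(-9.3°) tan(-1.600°) = -0.0046, H₀ = 1.5754 rad.
Bracket: H₀ sin φ sin δ + cos φ cos δ sin H₀ = 1.5754×-0.16160×-0.02792 + 0.98686×0.99961×0.99999 = 0.007108 + 0.986465 = 0.993573.
Q̄ = (S₀/π) × [bracket] = (1361/π) × 0.993573 = 430.44 W/m².
Daily total = Q̄ × 24.00 h × 3600 s/h = 430.44 × 24.00 × 3600 / 10⁶ = 37.19 MJ/m².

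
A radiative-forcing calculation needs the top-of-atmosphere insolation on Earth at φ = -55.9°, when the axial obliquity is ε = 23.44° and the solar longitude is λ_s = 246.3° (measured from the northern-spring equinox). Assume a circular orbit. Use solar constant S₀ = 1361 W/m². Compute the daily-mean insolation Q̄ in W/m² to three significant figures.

Solar declination: sin δ = sin ε · sin λ_s = sin 23.44° × sin 246.3° = -0.36424, so δ = -21.361°.
cos H₀ = −tan(-55.9°) tan(-21.361°) = -0.5777, H₀ = 2.1867 rad.
Bracket: H₀ sin φ sin δ + cos φ cos δ sin H₀ = 2.1867×-0.82806×-0.36424 + 0.56064×0.93131×0.81628 = 0.659536 + 0.426204 = 1.085740.
Q̄ = (S₀/π) × [bracket] = (1361/π) × 1.085740 = 470.4 W/m².

Q̄ ≈ 470 W/m²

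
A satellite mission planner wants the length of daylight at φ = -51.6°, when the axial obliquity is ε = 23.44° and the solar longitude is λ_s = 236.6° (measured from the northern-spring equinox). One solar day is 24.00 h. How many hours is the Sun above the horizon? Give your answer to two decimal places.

15.52 h

Solar declination: sin δ = sin ε · sin λ_s = sin 23.44° × sin 236.6° = -0.33209, so δ = -19.396°.
cos H₀ = −tan φ · tan δ = −tan(-51.6°) × tan(-19.396°) = -0.4442, so H₀ = 2.0311 rad = 116.37°.
Daylight = 2H₀/(2π) × 24.00 h = (2.0311/π) × 24.00 = 15.52 h.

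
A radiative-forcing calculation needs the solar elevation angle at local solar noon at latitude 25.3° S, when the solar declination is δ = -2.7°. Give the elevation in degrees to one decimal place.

At local noon the hour angle is zero, so the zenith angle equals |φ − δ| = |-25.3° − (-2.700°)| = 22.600°.
Elevation = 90° − 22.600° = 67.4°.

67.4°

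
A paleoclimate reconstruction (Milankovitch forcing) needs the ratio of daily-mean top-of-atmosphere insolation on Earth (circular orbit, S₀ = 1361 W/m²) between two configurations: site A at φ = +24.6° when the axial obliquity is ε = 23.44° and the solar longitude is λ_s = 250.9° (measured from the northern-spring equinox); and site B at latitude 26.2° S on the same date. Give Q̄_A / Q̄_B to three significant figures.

— Configuration A (φ=+24.6°):
Solar declination: sin δ = sin ε · sin λ_s = sin 23.44° × sin 250.9° = -0.37589, so δ = -22.079°.
cos H₀ = −tan(+24.6°) tan(-22.079°) = 0.1857, H₀ = 1.3840 rad.
Bracket: H₀ sin φ sin δ + cos φ cos δ sin H₀ = 1.3840×0.41628×-0.37589 + 0.90924×0.92666×0.98260 = -0.216562 + 0.827896 = 0.611334.
Q̄ = (S₀/π) × [bracket] = (1361/π) × 0.611334 = 264.84 W/m².
— Configuration B (φ=-26.2°):
cos H₀ = −tan(-26.2°) tan(-22.079°) = -0.1996, H₀ = 1.7717 rad.
Bracket: H₀ sin φ sin δ + cos φ cos δ sin H₀ = 1.7717×-0.44151×-0.37589 + 0.89726×0.92666×0.97988 = 0.294030 + 0.814726 = 1.108756.
Q̄ = (S₀/π) × [bracket] = (1361/π) × 1.108756 = 480.34 W/m².
Ratio Q̄_A / Q̄_B = 264.84 / 480.34 = 0.5514.

Q̄_A / Q̄_B ≈ 0.551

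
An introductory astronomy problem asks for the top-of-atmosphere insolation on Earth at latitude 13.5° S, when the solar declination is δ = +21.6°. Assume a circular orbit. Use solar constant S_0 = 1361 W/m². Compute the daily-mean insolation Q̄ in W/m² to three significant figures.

Q̄ ≈ 335 W/m²

cos h₀ = −tan(-13.5°) tan(+21.600°) = 0.0951, h₀ = 1.4756 rad.
Bracket: h₀ sin ϕ sin δ + cos ϕ cos δ sin h₀ = 1.4756×-0.23345×0.36812 + 0.97237×0.92978×0.99547 = -0.126810 + 0.899995 = 0.773185.
Q̄ = (S_0/π) × [bracket] = (1361/π) × 0.773185 = 335.0 W/m².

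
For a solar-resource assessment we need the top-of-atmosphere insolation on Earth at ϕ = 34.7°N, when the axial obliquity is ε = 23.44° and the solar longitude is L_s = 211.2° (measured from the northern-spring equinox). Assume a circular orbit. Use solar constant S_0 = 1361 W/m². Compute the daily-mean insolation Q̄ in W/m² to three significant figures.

Q̄ ≈ 272 W/m²

Solar declination: sin δ = sin ε · sin L_s = sin 23.44° × sin 211.2° = -0.20607, so δ = -11.892°.
cos h₀ = −tan(+34.7°) tan(-11.892°) = 0.1458, h₀ = 1.4245 rad.
Bracket: h₀ sin ϕ sin δ + cos ϕ cos δ sin h₀ = 1.4245×0.56928×-0.20607 + 0.82214×0.97854×0.98931 = -0.167110 + 0.795897 = 0.628787.
Q̄ = (S_0/π) × [bracket] = (1361/π) × 0.628787 = 272.4 W/m².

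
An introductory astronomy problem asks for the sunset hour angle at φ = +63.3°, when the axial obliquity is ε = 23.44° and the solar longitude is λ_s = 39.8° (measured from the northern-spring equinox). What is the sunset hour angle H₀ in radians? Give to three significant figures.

Solar declination: sin δ = sin ε · sin λ_s = sin 23.44° × sin 39.8° = 0.25463, so δ = +14.752°.
cos H₀ = −tan φ · tan δ = −tan(+63.3°) × tan(+14.752°) = -0.5235, so H₀ = 2.1218 rad = 121.57°.

H₀ = 2.12 rad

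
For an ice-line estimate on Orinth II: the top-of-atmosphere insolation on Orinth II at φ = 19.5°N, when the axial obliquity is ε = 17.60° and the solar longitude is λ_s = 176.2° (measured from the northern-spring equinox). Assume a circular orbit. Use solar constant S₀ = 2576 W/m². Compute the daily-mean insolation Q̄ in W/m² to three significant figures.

Q̄ ≈ 781 W/m²

Solar declination: sin δ = sin ε · sin λ_s = sin 17.60° × sin 176.2° = 0.02004, so δ = +1.148°.
cos H₀ = −tan(+19.5°) tan(+1.148°) = -0.0071, H₀ = 1.5779 rad.
Bracket: H₀ sin φ sin δ + cos φ cos δ sin H₀ = 1.5779×0.33381×0.02004 + 0.94264×0.99980×0.99997 = 0.010555 + 0.942423 = 0.952978.
Q̄ = (S₀/π) × [bracket] = (2576/π) × 0.952978 = 781.4 W/m².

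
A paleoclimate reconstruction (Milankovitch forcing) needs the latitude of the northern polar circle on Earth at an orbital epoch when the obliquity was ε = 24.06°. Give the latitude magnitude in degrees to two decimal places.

65.94°

The polar circle is the lowest latitude that experiences at least one full rotation of continuous daylight at the northern-summer solstice; it lies at |φ| = 90° − ε = 90° − 24.06° = 65.94°.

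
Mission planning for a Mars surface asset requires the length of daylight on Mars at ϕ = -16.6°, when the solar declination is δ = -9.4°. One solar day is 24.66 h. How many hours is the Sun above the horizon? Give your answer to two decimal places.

cos h₀ = −tan ϕ · tan δ = −tan(-16.6°) × tan(-9.400°) = -0.0494, so h₀ = 1.6202 rad = 92.83°.
Daylight = 2h₀/(2π) × 24.66 h = (1.6202/π) × 24.66 = 12.72 h.

12.72 h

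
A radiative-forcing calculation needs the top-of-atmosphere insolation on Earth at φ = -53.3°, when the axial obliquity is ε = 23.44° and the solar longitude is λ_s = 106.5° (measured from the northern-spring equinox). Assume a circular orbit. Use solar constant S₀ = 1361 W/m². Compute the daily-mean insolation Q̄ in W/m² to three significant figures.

Q̄ ≈ 68.9 W/m²

Solar declination: sin δ = sin ε · sin λ_s = sin 23.44° × sin 106.5° = 0.38141, so δ = +22.421°.
cos H₀ = −tan(-53.3°) tan(+22.421°) = 0.5535, H₀ = 0.9842 rad.
Bracket: H₀ sin φ sin δ + cos φ cos δ sin H₀ = 0.9842×-0.80178×0.38141 + 0.59763×0.92441×0.83282 = -0.300975 + 0.460096 = 0.159121.
Q̄ = (S₀/π) × [bracket] = (1361/π) × 0.159121 = 68.93 W/m².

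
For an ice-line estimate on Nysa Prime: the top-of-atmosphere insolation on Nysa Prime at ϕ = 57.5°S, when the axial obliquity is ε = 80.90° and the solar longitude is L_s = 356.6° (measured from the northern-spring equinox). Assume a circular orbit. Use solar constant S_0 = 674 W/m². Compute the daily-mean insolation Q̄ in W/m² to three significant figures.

Q̄ ≈ 132 W/m²

Solar declination: sin δ = sin ε · sin L_s = sin 80.90° × sin 356.6° = -0.05856, so δ = -3.357°.
cos h₀ = −tan(-57.5°) tan(-3.357°) = -0.0921, h₀ = 1.6630 rad.
Bracket: h₀ sin ϕ sin δ + cos ϕ cos δ sin h₀ = 1.6630×-0.84339×-0.05856 + 0.53730×0.99828×0.99575 = 0.082134 + 0.534096 = 0.616230.
Q̄ = (S_0/π) × [bracket] = (674/π) × 0.616230 = 132.2 W/m².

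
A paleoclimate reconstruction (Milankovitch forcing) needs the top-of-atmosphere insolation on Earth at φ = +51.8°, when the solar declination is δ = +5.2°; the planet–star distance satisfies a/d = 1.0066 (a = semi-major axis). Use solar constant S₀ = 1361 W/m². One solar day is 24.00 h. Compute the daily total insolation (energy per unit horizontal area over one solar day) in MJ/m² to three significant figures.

cos H₀ = −tan(+51.8°) tan(+5.200°) = -0.1156, H₀ = 1.6867 rad.
Bracket: H₀ sin φ sin δ + cos φ cos δ sin H₀ = 1.6867×0.78586×0.09063 + 0.61841×0.99588×0.99329 = 0.120131 + 0.611730 = 0.731861.
Inverse-square distance factor (a/d)² = 1.0066² = 1.013244.
Q̄ = (S₀/π) × 1.013244 × [bracket] = (1361/π) × 1.013244 × 0.731861 = 321.26 W/m².
Daily total = Q̄ × 24.00 h × 3600 s/h = 321.26 × 24.00 × 3600 / 10⁶ = 27.76 MJ/m².

27.8 MJ/m²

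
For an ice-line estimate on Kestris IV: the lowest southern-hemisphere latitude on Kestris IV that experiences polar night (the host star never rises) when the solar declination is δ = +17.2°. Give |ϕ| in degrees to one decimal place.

Polar night requires cos h₀ = −tan ϕ tan δ ≥ 1, i.e. tan ϕ tan δ ≤ −1.
The boundary is |tan ϕ| · |tan δ| = 1, so |ϕ| = 90° − |δ| = 90° − 17.2° = 72.8° in the southern hemisphere.

|ϕ| = 72.8°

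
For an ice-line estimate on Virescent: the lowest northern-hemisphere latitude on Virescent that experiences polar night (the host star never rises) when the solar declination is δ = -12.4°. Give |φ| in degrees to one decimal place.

|φ| = 77.6°

Polar night requires cos H₀ = −tan φ tan δ ≥ 1, i.e. tan φ tan δ ≤ −1.
The boundary is |tan φ| · |tan δ| = 1, so |φ| = 90° − |δ| = 90° − 12.4° = 77.6° in the northern hemisphere.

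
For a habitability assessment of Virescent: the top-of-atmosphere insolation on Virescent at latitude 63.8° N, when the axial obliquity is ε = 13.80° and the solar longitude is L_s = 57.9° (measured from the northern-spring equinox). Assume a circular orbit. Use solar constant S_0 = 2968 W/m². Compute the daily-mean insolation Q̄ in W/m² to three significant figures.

Q̄ ≈ 714 W/m²

Solar declination: sin δ = sin ε · sin L_s = sin 13.80° × sin 57.9° = 0.20207, so δ = +11.658°.
cos h₀ = −tan(+63.8°) tan(+11.658°) = -0.4193, h₀ = 2.0035 rad.
Bracket: h₀ sin ϕ sin δ + cos ϕ cos δ sin h₀ = 2.0035×0.89726×0.20207 + 0.44151×0.97937×0.90785 = 0.363253 + 0.392556 = 0.755809.
Q̄ = (S_0/π) × [bracket] = (2968/π) × 0.755809 = 714.0 W/m².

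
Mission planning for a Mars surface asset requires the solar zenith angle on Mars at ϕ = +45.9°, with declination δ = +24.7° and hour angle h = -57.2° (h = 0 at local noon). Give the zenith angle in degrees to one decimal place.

θ_z = 50.0°

cos θ_z = sin ϕ sin δ + cos ϕ cos δ cos h = 0.300081 + 0.342491 = 0.642572.
θ_z = arccos(0.642572) = 50.0°.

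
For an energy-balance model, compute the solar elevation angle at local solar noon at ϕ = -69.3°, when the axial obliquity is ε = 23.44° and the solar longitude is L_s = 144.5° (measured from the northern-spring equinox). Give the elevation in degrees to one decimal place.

Solar declination: sin δ = sin ε · sin L_s = sin 23.44° × sin 144.5° = 0.23100, so δ = +13.356°.
At local noon the hour angle is zero, so the zenith angle equals |ϕ − δ| = |-69.3° − (+13.356°)| = 82.656°.
Elevation = 90° − 82.656° = 7.3°.

7.3°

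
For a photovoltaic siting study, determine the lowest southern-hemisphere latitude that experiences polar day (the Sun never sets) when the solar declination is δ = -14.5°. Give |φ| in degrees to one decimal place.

Polar day requires cos H₀ = −tan φ tan δ ≤ −1, i.e. tan φ tan δ ≥ 1.
The boundary is |tan φ| · |tan δ| = 1, so |φ| = 90° − |δ| = 90° − 14.5° = 75.5° in the southern hemisphere.

|φ| = 75.5°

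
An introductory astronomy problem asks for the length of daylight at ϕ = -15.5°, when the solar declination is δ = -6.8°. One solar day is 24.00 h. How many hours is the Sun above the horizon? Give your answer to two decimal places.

12.25 h

cos h₀ = −tan ϕ · tan δ = −tan(-15.5°) × tan(-6.800°) = -0.0331, so h₀ = 1.6039 rad = 91.90°.
Daylight = 2h₀/(2π) × 24.00 h = (1.6039/π) × 24.00 = 12.25 h.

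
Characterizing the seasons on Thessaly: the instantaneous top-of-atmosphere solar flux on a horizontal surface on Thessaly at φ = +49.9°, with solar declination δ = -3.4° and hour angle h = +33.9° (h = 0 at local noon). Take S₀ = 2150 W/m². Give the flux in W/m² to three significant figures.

cos θ_z = sin φ sin δ + cos φ cos δ cos h = -0.045365 + 0.533689 = 0.488324.
Flux = S₀ · cos θ_z = 2150 × 0.488324 = 1050 W/m².

1.05e+03 W/m²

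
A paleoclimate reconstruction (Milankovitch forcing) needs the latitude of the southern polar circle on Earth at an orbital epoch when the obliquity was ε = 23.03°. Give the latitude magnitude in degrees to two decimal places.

The polar circle is the lowest latitude that experiences at least one full rotation of continuous darkness at the northern-summer solstice; it lies at |φ| = 90° − ε = 90° − 23.03° = 66.97°.

66.97°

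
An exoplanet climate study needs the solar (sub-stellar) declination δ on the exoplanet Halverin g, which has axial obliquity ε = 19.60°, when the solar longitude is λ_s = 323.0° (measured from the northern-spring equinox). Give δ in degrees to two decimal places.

sin δ = sin ε · sin λ_s = sin 19.60° × sin 323.0° = -0.201880.
δ = arcsin(-0.201880) = -11.65°.

δ = -11.65°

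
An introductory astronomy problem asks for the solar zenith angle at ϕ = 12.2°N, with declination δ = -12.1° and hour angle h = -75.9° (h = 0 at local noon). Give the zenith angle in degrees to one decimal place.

cos θ_z = sin ϕ sin δ + cos ϕ cos δ cos h = -0.044298 + 0.232823 = 0.188525.
θ_z = arccos(0.188525) = 79.1°.

θ_z = 79.1°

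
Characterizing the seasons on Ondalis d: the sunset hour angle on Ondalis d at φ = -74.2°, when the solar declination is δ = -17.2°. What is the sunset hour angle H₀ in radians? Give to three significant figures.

Sunrise equation: cos H₀ = −tan φ · tan δ = -1.0939 ≤ −1, so the host star never sets (polar day) and H₀ = π.

H₀ = 3.14 rad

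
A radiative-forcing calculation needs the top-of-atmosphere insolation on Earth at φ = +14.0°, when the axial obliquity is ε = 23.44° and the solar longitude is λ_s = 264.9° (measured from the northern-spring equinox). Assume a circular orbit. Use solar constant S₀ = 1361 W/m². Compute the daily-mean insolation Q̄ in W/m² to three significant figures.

Q̄ ≈ 323 W/m²

Solar declination: sin δ = sin ε · sin λ_s = sin 23.44° × sin 264.9° = -0.39621, so δ = -23.342°.
cos H₀ = −tan(+14.0°) tan(-23.342°) = 0.1076, H₀ = 1.4630 rad.
Bracket: H₀ sin φ sin δ + cos φ cos δ sin H₀ = 1.4630×0.24192×-0.39621 + 0.97030×0.91816×0.99420 = -0.140230 + 0.885723 = 0.745493.
Q̄ = (S₀/π) × [bracket] = (1361/π) × 0.745493 = 323.0 W/m².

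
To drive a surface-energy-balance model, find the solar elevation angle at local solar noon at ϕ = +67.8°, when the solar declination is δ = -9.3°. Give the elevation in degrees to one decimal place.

12.9°

At local noon the hour angle is zero, so the zenith angle equals |ϕ − δ| = |+67.8° − (-9.300°)| = 77.100°.
Elevation = 90° − 77.100° = 12.9°.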